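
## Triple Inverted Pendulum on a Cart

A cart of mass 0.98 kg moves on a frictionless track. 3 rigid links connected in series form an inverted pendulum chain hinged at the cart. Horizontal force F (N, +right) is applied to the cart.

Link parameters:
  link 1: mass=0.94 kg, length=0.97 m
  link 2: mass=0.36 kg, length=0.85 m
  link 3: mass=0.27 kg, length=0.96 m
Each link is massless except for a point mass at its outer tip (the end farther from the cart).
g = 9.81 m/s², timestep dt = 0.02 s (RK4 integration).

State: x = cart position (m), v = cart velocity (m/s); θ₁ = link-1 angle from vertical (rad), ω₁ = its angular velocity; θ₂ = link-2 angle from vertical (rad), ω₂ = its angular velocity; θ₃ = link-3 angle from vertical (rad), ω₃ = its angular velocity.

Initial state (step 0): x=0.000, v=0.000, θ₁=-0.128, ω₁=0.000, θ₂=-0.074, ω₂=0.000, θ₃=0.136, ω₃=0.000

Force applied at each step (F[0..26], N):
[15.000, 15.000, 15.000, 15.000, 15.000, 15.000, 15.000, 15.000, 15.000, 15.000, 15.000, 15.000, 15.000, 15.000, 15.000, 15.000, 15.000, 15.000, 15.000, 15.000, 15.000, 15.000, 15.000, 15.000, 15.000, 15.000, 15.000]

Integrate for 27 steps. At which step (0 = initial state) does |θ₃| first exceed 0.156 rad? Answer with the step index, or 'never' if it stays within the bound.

apply F[0]=+15.000 → step 1: x=0.003, v=0.337, θ₁=-0.132, ω₁=-0.376, θ₂=-0.074, ω₂=-0.010, θ₃=0.137, ω₃=0.055
apply F[1]=+15.000 → step 2: x=0.013, v=0.673, θ₁=-0.143, ω₁=-0.753, θ₂=-0.074, ω₂=-0.018, θ₃=0.138, ω₃=0.108
apply F[2]=+15.000 → step 3: x=0.030, v=1.009, θ₁=-0.162, ω₁=-1.132, θ₂=-0.075, ω₂=-0.021, θ₃=0.141, ω₃=0.154
apply F[3]=+15.000 → step 4: x=0.054, v=1.343, θ₁=-0.188, ω₁=-1.513, θ₂=-0.075, ω₂=-0.020, θ₃=0.144, ω₃=0.192
apply F[4]=+15.000 → step 5: x=0.084, v=1.671, θ₁=-0.222, ω₁=-1.891, θ₂=-0.076, ω₂=-0.015, θ₃=0.148, ω₃=0.218
apply F[5]=+15.000 → step 6: x=0.121, v=1.988, θ₁=-0.264, ω₁=-2.260, θ₂=-0.076, ω₂=-0.011, θ₃=0.153, ω₃=0.230
apply F[6]=+15.000 → step 7: x=0.163, v=2.288, θ₁=-0.313, ω₁=-2.612, θ₂=-0.076, ω₂=-0.014, θ₃=0.157, ω₃=0.225
apply F[7]=+15.000 → step 8: x=0.212, v=2.565, θ₁=-0.368, ω₁=-2.940, θ₂=-0.076, ω₂=-0.032, θ₃=0.162, ω₃=0.203
apply F[8]=+15.000 → step 9: x=0.266, v=2.813, θ₁=-0.430, ω₁=-3.235, θ₂=-0.077, ω₂=-0.072, θ₃=0.166, ω₃=0.165
apply F[9]=+15.000 → step 10: x=0.324, v=3.028, θ₁=-0.497, ω₁=-3.494, θ₂=-0.080, ω₂=-0.142, θ₃=0.168, ω₃=0.115
apply F[10]=+15.000 → step 11: x=0.387, v=3.209, θ₁=-0.570, ω₁=-3.717, θ₂=-0.083, ω₂=-0.245, θ₃=0.170, ω₃=0.054
apply F[11]=+15.000 → step 12: x=0.452, v=3.356, θ₁=-0.646, ω₁=-3.906, θ₂=-0.090, ω₂=-0.384, θ₃=0.170, ω₃=-0.015
apply F[12]=+15.000 → step 13: x=0.521, v=3.471, θ₁=-0.726, ω₁=-4.066, θ₂=-0.099, ω₂=-0.556, θ₃=0.169, ω₃=-0.088
apply F[13]=+15.000 → step 14: x=0.591, v=3.556, θ₁=-0.808, ω₁=-4.203, θ₂=-0.112, ω₂=-0.760, θ₃=0.167, ω₃=-0.165
apply F[14]=+15.000 → step 15: x=0.663, v=3.614, θ₁=-0.894, ω₁=-4.323, θ₂=-0.130, ω₂=-0.994, θ₃=0.163, ω₃=-0.245
apply F[15]=+15.000 → step 16: x=0.735, v=3.646, θ₁=-0.981, ω₁=-4.429, θ₂=-0.152, ω₂=-1.253, θ₃=0.157, ω₃=-0.329
apply F[16]=+15.000 → step 17: x=0.808, v=3.655, θ₁=-1.071, ω₁=-4.525, θ₂=-0.180, ω₂=-1.535, θ₃=0.150, ω₃=-0.417
apply F[17]=+15.000 → step 18: x=0.882, v=3.642, θ₁=-1.162, ω₁=-4.615, θ₂=-0.213, ω₂=-1.838, θ₃=0.140, ω₃=-0.513
apply F[18]=+15.000 → step 19: x=0.954, v=3.608, θ₁=-1.255, ω₁=-4.700, θ₂=-0.253, ω₂=-2.159, θ₃=0.129, ω₃=-0.618
apply F[19]=+15.000 → step 20: x=1.026, v=3.553, θ₁=-1.350, ω₁=-4.782, θ₂=-0.300, ω₂=-2.497, θ₃=0.116, ω₃=-0.736
apply F[20]=+15.000 → step 21: x=1.096, v=3.480, θ₁=-1.447, ω₁=-4.861, θ₂=-0.353, ω₂=-2.850, θ₃=0.100, ω₃=-0.871
apply F[21]=+15.000 → step 22: x=1.165, v=3.388, θ₁=-1.545, ω₁=-4.938, θ₂=-0.414, ω₂=-3.216, θ₃=0.081, ω₃=-1.029
apply F[22]=+15.000 → step 23: x=1.231, v=3.279, θ₁=-1.644, ω₁=-5.012, θ₂=-0.482, ω₂=-3.596, θ₃=0.058, ω₃=-1.216
apply F[23]=+15.000 → step 24: x=1.296, v=3.154, θ₁=-1.745, ω₁=-5.083, θ₂=-0.558, ω₂=-3.988, θ₃=0.032, ω₃=-1.440
apply F[24]=+15.000 → step 25: x=1.358, v=3.014, θ₁=-1.847, ω₁=-5.149, θ₂=-0.642, ω₂=-4.391, θ₃=0.000, ω₃=-1.708
apply F[25]=+15.000 → step 26: x=1.416, v=2.861, θ₁=-1.951, ω₁=-5.206, θ₂=-0.734, ω₂=-4.805, θ₃=-0.037, ω₃=-2.031
apply F[26]=+15.000 → step 27: x=1.472, v=2.698, θ₁=-2.055, ω₁=-5.251, θ₂=-0.834, ω₂=-5.228, θ₃=-0.081, ω₃=-2.420
|θ₃| = 0.157 > 0.156 first at step 7.

Answer: 7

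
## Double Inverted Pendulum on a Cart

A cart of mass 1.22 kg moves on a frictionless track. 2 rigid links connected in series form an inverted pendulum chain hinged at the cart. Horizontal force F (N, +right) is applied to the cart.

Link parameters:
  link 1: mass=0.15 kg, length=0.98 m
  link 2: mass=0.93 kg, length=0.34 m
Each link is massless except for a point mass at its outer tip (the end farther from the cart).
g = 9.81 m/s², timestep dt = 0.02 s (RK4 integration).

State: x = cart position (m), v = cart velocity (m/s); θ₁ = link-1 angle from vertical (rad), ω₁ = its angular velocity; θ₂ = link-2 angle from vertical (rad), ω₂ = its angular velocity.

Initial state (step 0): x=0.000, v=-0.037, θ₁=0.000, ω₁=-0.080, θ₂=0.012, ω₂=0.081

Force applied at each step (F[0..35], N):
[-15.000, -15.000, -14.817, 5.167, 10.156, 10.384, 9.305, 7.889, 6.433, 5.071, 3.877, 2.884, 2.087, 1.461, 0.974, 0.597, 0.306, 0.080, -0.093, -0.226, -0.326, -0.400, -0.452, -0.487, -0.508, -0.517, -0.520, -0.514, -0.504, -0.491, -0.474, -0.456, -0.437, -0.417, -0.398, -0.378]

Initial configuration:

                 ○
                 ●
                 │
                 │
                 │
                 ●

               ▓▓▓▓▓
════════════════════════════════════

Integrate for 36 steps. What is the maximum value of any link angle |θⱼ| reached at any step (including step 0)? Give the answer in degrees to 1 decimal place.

apply F[0]=-15.000 → step 1: x=-0.003, v=-0.283, θ₁=0.001, ω₁=0.155, θ₂=0.014, ω₂=0.135
apply F[1]=-15.000 → step 2: x=-0.011, v=-0.529, θ₁=0.006, ω₁=0.391, θ₂=0.017, ω₂=0.187
apply F[2]=-14.817 → step 3: x=-0.024, v=-0.774, θ₁=0.016, ω₁=0.633, θ₂=0.021, ω₂=0.220
apply F[3]=+5.167 → step 4: x=-0.039, v=-0.693, θ₁=0.028, ω₁=0.554, θ₂=0.026, ω₂=0.225
apply F[4]=+10.156 → step 5: x=-0.051, v=-0.532, θ₁=0.038, ω₁=0.403, θ₂=0.030, ω₂=0.204
apply F[5]=+10.384 → step 6: x=-0.060, v=-0.370, θ₁=0.044, ω₁=0.257, θ₂=0.034, ω₂=0.165
apply F[6]=+9.305 → step 7: x=-0.066, v=-0.225, θ₁=0.048, ω₁=0.133, θ₂=0.037, ω₂=0.118
apply F[7]=+7.889 → step 8: x=-0.070, v=-0.105, θ₁=0.050, ω₁=0.034, θ₂=0.039, ω₂=0.070
apply F[8]=+6.433 → step 9: x=-0.071, v=-0.008, θ₁=0.050, ω₁=-0.040, θ₂=0.040, ω₂=0.024
apply F[9]=+5.071 → step 10: x=-0.070, v=0.066, θ₁=0.049, ω₁=-0.094, θ₂=0.040, ω₂=-0.016
apply F[10]=+3.877 → step 11: x=-0.068, v=0.121, θ₁=0.046, ω₁=-0.131, θ₂=0.039, ω₂=-0.050
apply F[11]=+2.884 → step 12: x=-0.065, v=0.161, θ₁=0.043, ω₁=-0.154, θ₂=0.038, ω₂=-0.077
apply F[12]=+2.087 → step 13: x=-0.062, v=0.188, θ₁=0.040, ω₁=-0.167, θ₂=0.036, ω₂=-0.097
apply F[13]=+1.461 → step 14: x=-0.058, v=0.205, θ₁=0.037, ω₁=-0.172, θ₂=0.034, ω₂=-0.112
apply F[14]=+0.974 → step 15: x=-0.054, v=0.215, θ₁=0.033, ω₁=-0.173, θ₂=0.032, ω₂=-0.122
apply F[15]=+0.597 → step 16: x=-0.049, v=0.219, θ₁=0.030, ω₁=-0.169, θ₂=0.029, ω₂=-0.127
apply F[16]=+0.306 → step 17: x=-0.045, v=0.219, θ₁=0.027, ω₁=-0.163, θ₂=0.027, ω₂=-0.129
apply F[17]=+0.080 → step 18: x=-0.041, v=0.216, θ₁=0.024, ω₁=-0.155, θ₂=0.024, ω₂=-0.129
apply F[18]=-0.093 → step 19: x=-0.036, v=0.211, θ₁=0.021, ω₁=-0.146, θ₂=0.021, ω₂=-0.126
apply F[19]=-0.226 → step 20: x=-0.032, v=0.204, θ₁=0.018, ω₁=-0.136, θ₂=0.019, ω₂=-0.122
apply F[20]=-0.326 → step 21: x=-0.028, v=0.196, θ₁=0.015, ω₁=-0.126, θ₂=0.017, ω₂=-0.116
apply F[21]=-0.400 → step 22: x=-0.024, v=0.187, θ₁=0.013, ω₁=-0.116, θ₂=0.014, ω₂=-0.110
apply F[22]=-0.452 → step 23: x=-0.021, v=0.177, θ₁=0.010, ω₁=-0.106, θ₂=0.012, ω₂=-0.103
apply F[23]=-0.487 → step 24: x=-0.017, v=0.168, θ₁=0.008, ω₁=-0.097, θ₂=0.010, ω₂=-0.096
apply F[24]=-0.508 → step 25: x=-0.014, v=0.158, θ₁=0.007, ω₁=-0.088, θ₂=0.008, ω₂=-0.088
apply F[25]=-0.517 → step 26: x=-0.011, v=0.149, θ₁=0.005, ω₁=-0.079, θ₂=0.007, ω₂=-0.081
apply F[26]=-0.520 → step 27: x=-0.008, v=0.139, θ₁=0.003, ω₁=-0.071, θ₂=0.005, ω₂=-0.074
apply F[27]=-0.514 → step 28: x=-0.005, v=0.130, θ₁=0.002, ω₁=-0.063, θ₂=0.004, ω₂=-0.067
apply F[28]=-0.504 → step 29: x=-0.003, v=0.122, θ₁=0.001, ω₁=-0.056, θ₂=0.002, ω₂=-0.060
apply F[29]=-0.491 → step 30: x=-0.001, v=0.114, θ₁=-0.000, ω₁=-0.050, θ₂=0.001, ω₂=-0.054
apply F[30]=-0.474 → step 31: x=0.002, v=0.106, θ₁=-0.001, ω₁=-0.044, θ₂=0.000, ω₂=-0.048
apply F[31]=-0.456 → step 32: x=0.004, v=0.099, θ₁=-0.002, ω₁=-0.038, θ₂=-0.001, ω₂=-0.043
apply F[32]=-0.437 → step 33: x=0.006, v=0.092, θ₁=-0.003, ω₁=-0.033, θ₂=-0.001, ω₂=-0.038
apply F[33]=-0.417 → step 34: x=0.007, v=0.086, θ₁=-0.003, ω₁=-0.029, θ₂=-0.002, ω₂=-0.033
apply F[34]=-0.398 → step 35: x=0.009, v=0.080, θ₁=-0.004, ω₁=-0.025, θ₂=-0.003, ω₂=-0.029
apply F[35]=-0.378 → step 36: x=0.011, v=0.074, θ₁=-0.004, ω₁=-0.021, θ₂=-0.003, ω₂=-0.025
Max |angle| over trajectory = 0.050 rad = 2.9°.

Answer: 2.9°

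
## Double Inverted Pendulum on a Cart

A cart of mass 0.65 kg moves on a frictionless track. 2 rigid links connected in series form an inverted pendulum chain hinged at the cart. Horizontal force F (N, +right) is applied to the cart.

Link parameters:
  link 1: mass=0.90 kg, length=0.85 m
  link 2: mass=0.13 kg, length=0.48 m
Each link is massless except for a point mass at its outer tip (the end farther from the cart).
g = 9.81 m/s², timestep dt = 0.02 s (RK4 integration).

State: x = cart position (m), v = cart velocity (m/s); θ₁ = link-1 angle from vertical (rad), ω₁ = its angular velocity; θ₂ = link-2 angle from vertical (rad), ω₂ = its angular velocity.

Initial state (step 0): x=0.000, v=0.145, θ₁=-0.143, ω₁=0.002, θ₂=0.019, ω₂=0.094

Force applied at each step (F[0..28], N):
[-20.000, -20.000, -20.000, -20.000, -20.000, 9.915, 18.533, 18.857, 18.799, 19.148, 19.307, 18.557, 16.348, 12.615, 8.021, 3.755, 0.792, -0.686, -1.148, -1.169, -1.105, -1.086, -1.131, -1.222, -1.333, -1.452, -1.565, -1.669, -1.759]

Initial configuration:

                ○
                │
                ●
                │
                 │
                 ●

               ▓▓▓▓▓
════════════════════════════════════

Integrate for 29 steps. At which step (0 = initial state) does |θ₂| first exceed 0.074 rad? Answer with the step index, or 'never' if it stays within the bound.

Answer: 9

Derivation:
apply F[0]=-20.000 → step 1: x=-0.003, v=-0.410, θ₁=-0.137, ω₁=0.609, θ₂=0.022, ω₂=0.197
apply F[1]=-20.000 → step 2: x=-0.016, v=-0.975, θ₁=-0.119, ω₁=1.232, θ₂=0.027, ω₂=0.288
apply F[2]=-20.000 → step 3: x=-0.042, v=-1.555, θ₁=-0.087, ω₁=1.882, θ₂=0.033, ω₂=0.356
apply F[3]=-20.000 → step 4: x=-0.079, v=-2.154, θ₁=-0.043, ω₁=2.567, θ₂=0.041, ω₂=0.394
apply F[4]=-20.000 → step 5: x=-0.128, v=-2.767, θ₁=0.015, ω₁=3.284, θ₂=0.049, ω₂=0.404
apply F[5]=+9.915 → step 6: x=-0.180, v=-2.466, θ₁=0.078, ω₁=2.941, θ₂=0.057, ω₂=0.404
apply F[6]=+18.533 → step 7: x=-0.224, v=-1.918, θ₁=0.130, ω₁=2.326, θ₂=0.065, ω₂=0.389
apply F[7]=+18.857 → step 8: x=-0.257, v=-1.387, θ₁=0.171, ω₁=1.745, θ₂=0.072, ω₂=0.348
apply F[8]=+18.799 → step 9: x=-0.280, v=-0.882, θ₁=0.200, ω₁=1.209, θ₂=0.079, ω₂=0.283
apply F[9]=+19.148 → step 10: x=-0.292, v=-0.385, θ₁=0.219, ω₁=0.692, θ₂=0.083, ω₂=0.197
apply F[10]=+19.307 → step 11: x=-0.295, v=0.105, θ₁=0.228, ω₁=0.188, θ₂=0.086, ω₂=0.099
apply F[11]=+18.557 → step 12: x=-0.288, v=0.570, θ₁=0.227, ω₁=-0.285, θ₂=0.087, ω₂=-0.000
apply F[12]=+16.348 → step 13: x=-0.273, v=0.976, θ₁=0.217, ω₁=-0.694, θ₂=0.087, ω₂=-0.090
apply F[13]=+12.615 → step 14: x=-0.250, v=1.284, θ₁=0.200, ω₁=-0.996, θ₂=0.084, ω₂=-0.161
apply F[14]=+8.021 → step 15: x=-0.223, v=1.469, θ₁=0.179, ω₁=-1.162, θ₂=0.080, ω₂=-0.215
apply F[15]=+3.755 → step 16: x=-0.193, v=1.537, θ₁=0.155, ω₁=-1.199, θ₂=0.076, ω₂=-0.253
apply F[16]=+0.792 → step 17: x=-0.162, v=1.523, θ₁=0.132, ω₁=-1.148, θ₂=0.070, ω₂=-0.281
apply F[17]=-0.686 → step 18: x=-0.132, v=1.470, θ₁=0.110, ω₁=-1.057, θ₂=0.064, ω₂=-0.303
apply F[18]=-1.148 → step 19: x=-0.104, v=1.407, θ₁=0.090, ω₁=-0.960, θ₂=0.058, ω₂=-0.318
apply F[19]=-1.169 → step 20: x=-0.076, v=1.349, θ₁=0.071, ω₁=-0.872, θ₂=0.052, ω₂=-0.329
apply F[20]=-1.105 → step 21: x=-0.050, v=1.297, θ₁=0.055, ω₁=-0.796, θ₂=0.045, ω₂=-0.335
apply F[21]=-1.086 → step 22: x=-0.024, v=1.250, θ₁=0.040, ω₁=-0.730, θ₂=0.038, ω₂=-0.338
apply F[22]=-1.131 → step 23: x=0.000, v=1.205, θ₁=0.026, ω₁=-0.670, θ₂=0.031, ω₂=-0.337
apply F[23]=-1.222 → step 24: x=0.024, v=1.162, θ₁=0.013, ω₁=-0.615, θ₂=0.025, ω₂=-0.333
apply F[24]=-1.333 → step 25: x=0.047, v=1.119, θ₁=0.001, ω₁=-0.563, θ₂=0.018, ω₂=-0.326
apply F[25]=-1.452 → step 26: x=0.069, v=1.076, θ₁=-0.010, ω₁=-0.514, θ₂=0.012, ω₂=-0.317
apply F[26]=-1.565 → step 27: x=0.090, v=1.032, θ₁=-0.020, ω₁=-0.467, θ₂=0.006, ω₂=-0.306
apply F[27]=-1.669 → step 28: x=0.110, v=0.988, θ₁=-0.029, ω₁=-0.422, θ₂=-0.000, ω₂=-0.294
apply F[28]=-1.759 → step 29: x=0.129, v=0.944, θ₁=-0.037, ω₁=-0.378, θ₂=-0.006, ω₂=-0.280
|θ₂| = 0.079 > 0.074 first at step 9.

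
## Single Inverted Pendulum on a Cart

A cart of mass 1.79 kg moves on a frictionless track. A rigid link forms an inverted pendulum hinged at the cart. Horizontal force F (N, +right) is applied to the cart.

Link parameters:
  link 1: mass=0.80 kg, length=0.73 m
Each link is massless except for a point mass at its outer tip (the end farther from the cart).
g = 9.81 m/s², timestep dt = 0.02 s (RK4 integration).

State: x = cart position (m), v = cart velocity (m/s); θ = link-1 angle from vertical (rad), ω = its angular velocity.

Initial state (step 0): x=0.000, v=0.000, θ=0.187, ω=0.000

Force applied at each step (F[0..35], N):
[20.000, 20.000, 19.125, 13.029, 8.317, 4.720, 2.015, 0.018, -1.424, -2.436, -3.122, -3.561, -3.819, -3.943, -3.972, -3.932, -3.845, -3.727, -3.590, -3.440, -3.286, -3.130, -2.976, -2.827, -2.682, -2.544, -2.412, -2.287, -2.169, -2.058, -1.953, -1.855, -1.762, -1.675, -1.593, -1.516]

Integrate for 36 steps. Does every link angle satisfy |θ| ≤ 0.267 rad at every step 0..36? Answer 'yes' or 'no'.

Answer: yes

Derivation:
apply F[0]=+20.000 → step 1: x=0.002, v=0.204, θ=0.185, ω=-0.225
apply F[1]=+20.000 → step 2: x=0.008, v=0.409, θ=0.178, ω=-0.453
apply F[2]=+19.125 → step 3: x=0.018, v=0.606, θ=0.167, ω=-0.672
apply F[3]=+13.029 → step 4: x=0.032, v=0.737, θ=0.152, ω=-0.806
apply F[4]=+8.317 → step 5: x=0.047, v=0.817, θ=0.135, ω=-0.877
apply F[5]=+4.720 → step 6: x=0.064, v=0.859, θ=0.117, ω=-0.900
apply F[6]=+2.015 → step 7: x=0.081, v=0.873, θ=0.099, ω=-0.890
apply F[7]=+0.018 → step 8: x=0.099, v=0.866, θ=0.082, ω=-0.856
apply F[8]=-1.424 → step 9: x=0.116, v=0.844, θ=0.065, ω=-0.806
apply F[9]=-2.436 → step 10: x=0.132, v=0.812, θ=0.050, ω=-0.747
apply F[10]=-3.122 → step 11: x=0.148, v=0.773, θ=0.036, ω=-0.683
apply F[11]=-3.561 → step 12: x=0.163, v=0.731, θ=0.023, ω=-0.617
apply F[12]=-3.819 → step 13: x=0.178, v=0.687, θ=0.011, ω=-0.552
apply F[13]=-3.943 → step 14: x=0.191, v=0.643, θ=0.001, ω=-0.490
apply F[14]=-3.972 → step 15: x=0.203, v=0.599, θ=-0.009, ω=-0.430
apply F[15]=-3.932 → step 16: x=0.215, v=0.556, θ=-0.017, ω=-0.375
apply F[16]=-3.845 → step 17: x=0.225, v=0.515, θ=-0.024, ω=-0.324
apply F[17]=-3.727 → step 18: x=0.235, v=0.475, θ=-0.030, ω=-0.278
apply F[18]=-3.590 → step 19: x=0.244, v=0.438, θ=-0.035, ω=-0.235
apply F[19]=-3.440 → step 20: x=0.253, v=0.403, θ=-0.039, ω=-0.197
apply F[20]=-3.286 → step 21: x=0.261, v=0.370, θ=-0.043, ω=-0.163
apply F[21]=-3.130 → step 22: x=0.268, v=0.339, θ=-0.046, ω=-0.132
apply F[22]=-2.976 → step 23: x=0.274, v=0.310, θ=-0.048, ω=-0.105
apply F[23]=-2.827 → step 24: x=0.280, v=0.282, θ=-0.050, ω=-0.081
apply F[24]=-2.682 → step 25: x=0.285, v=0.257, θ=-0.051, ω=-0.060
apply F[25]=-2.544 → step 26: x=0.290, v=0.233, θ=-0.052, ω=-0.041
apply F[26]=-2.412 → step 27: x=0.295, v=0.211, θ=-0.053, ω=-0.024
apply F[27]=-2.287 → step 28: x=0.299, v=0.190, θ=-0.053, ω=-0.010
apply F[28]=-2.169 → step 29: x=0.302, v=0.170, θ=-0.053, ω=0.002
apply F[29]=-2.058 → step 30: x=0.306, v=0.152, θ=-0.053, ω=0.013
apply F[30]=-1.953 → step 31: x=0.309, v=0.135, θ=-0.053, ω=0.022
apply F[31]=-1.855 → step 32: x=0.311, v=0.119, θ=-0.052, ω=0.030
apply F[32]=-1.762 → step 33: x=0.313, v=0.103, θ=-0.052, ω=0.037
apply F[33]=-1.675 → step 34: x=0.315, v=0.089, θ=-0.051, ω=0.042
apply F[34]=-1.593 → step 35: x=0.317, v=0.076, θ=-0.050, ω=0.047
apply F[35]=-1.516 → step 36: x=0.318, v=0.063, θ=-0.049, ω=0.051
Max |angle| over trajectory = 0.187 rad; bound = 0.267 → within bound.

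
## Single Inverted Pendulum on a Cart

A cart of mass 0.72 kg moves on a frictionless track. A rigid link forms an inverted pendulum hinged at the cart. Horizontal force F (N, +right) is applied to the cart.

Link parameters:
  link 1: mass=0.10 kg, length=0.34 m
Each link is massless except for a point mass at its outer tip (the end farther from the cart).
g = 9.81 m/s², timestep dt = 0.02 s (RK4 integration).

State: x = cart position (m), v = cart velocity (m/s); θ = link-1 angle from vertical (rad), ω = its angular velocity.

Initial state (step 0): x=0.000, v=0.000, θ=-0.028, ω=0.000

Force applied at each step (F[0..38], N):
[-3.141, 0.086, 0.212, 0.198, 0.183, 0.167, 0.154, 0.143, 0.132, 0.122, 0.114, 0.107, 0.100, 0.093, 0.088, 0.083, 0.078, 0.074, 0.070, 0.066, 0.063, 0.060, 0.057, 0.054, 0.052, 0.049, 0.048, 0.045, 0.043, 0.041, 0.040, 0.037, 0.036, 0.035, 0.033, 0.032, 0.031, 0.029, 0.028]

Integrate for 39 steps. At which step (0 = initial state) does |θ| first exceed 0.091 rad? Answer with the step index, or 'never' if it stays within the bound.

apply F[0]=-3.141 → step 1: x=-0.001, v=-0.087, θ=-0.026, ω=0.239
apply F[1]=+0.086 → step 2: x=-0.003, v=-0.083, θ=-0.021, ω=0.216
apply F[2]=+0.212 → step 3: x=-0.004, v=-0.077, θ=-0.017, ω=0.186
apply F[3]=+0.198 → step 4: x=-0.006, v=-0.071, θ=-0.014, ω=0.160
apply F[4]=+0.183 → step 5: x=-0.007, v=-0.066, θ=-0.011, ω=0.137
apply F[5]=+0.167 → step 6: x=-0.008, v=-0.061, θ=-0.008, ω=0.118
apply F[6]=+0.154 → step 7: x=-0.009, v=-0.056, θ=-0.006, ω=0.100
apply F[7]=+0.143 → step 8: x=-0.011, v=-0.052, θ=-0.004, ω=0.086
apply F[8]=+0.132 → step 9: x=-0.012, v=-0.049, θ=-0.002, ω=0.073
apply F[9]=+0.122 → step 10: x=-0.012, v=-0.045, θ=-0.001, ω=0.062
apply F[10]=+0.114 → step 11: x=-0.013, v=-0.042, θ=0.000, ω=0.052
apply F[11]=+0.107 → step 12: x=-0.014, v=-0.039, θ=0.001, ω=0.043
apply F[12]=+0.100 → step 13: x=-0.015, v=-0.036, θ=0.002, ω=0.036
apply F[13]=+0.093 → step 14: x=-0.016, v=-0.034, θ=0.002, ω=0.030
apply F[14]=+0.088 → step 15: x=-0.016, v=-0.031, θ=0.003, ω=0.025
apply F[15]=+0.083 → step 16: x=-0.017, v=-0.029, θ=0.003, ω=0.020
apply F[16]=+0.078 → step 17: x=-0.017, v=-0.027, θ=0.004, ω=0.016
apply F[17]=+0.074 → step 18: x=-0.018, v=-0.025, θ=0.004, ω=0.013
apply F[18]=+0.070 → step 19: x=-0.018, v=-0.023, θ=0.004, ω=0.010
apply F[19]=+0.066 → step 20: x=-0.019, v=-0.022, θ=0.004, ω=0.007
apply F[20]=+0.063 → step 21: x=-0.019, v=-0.020, θ=0.005, ω=0.005
apply F[21]=+0.060 → step 22: x=-0.020, v=-0.018, θ=0.005, ω=0.003
apply F[22]=+0.057 → step 23: x=-0.020, v=-0.017, θ=0.005, ω=0.001
apply F[23]=+0.054 → step 24: x=-0.020, v=-0.016, θ=0.005, ω=0.000
apply F[24]=+0.052 → step 25: x=-0.021, v=-0.014, θ=0.005, ω=-0.001
apply F[25]=+0.049 → step 26: x=-0.021, v=-0.013, θ=0.005, ω=-0.002
apply F[26]=+0.048 → step 27: x=-0.021, v=-0.012, θ=0.005, ω=-0.003
apply F[27]=+0.045 → step 28: x=-0.021, v=-0.011, θ=0.005, ω=-0.004
apply F[28]=+0.043 → step 29: x=-0.022, v=-0.010, θ=0.004, ω=-0.004
apply F[29]=+0.041 → step 30: x=-0.022, v=-0.009, θ=0.004, ω=-0.004
apply F[30]=+0.040 → step 31: x=-0.022, v=-0.008, θ=0.004, ω=-0.005
apply F[31]=+0.037 → step 32: x=-0.022, v=-0.007, θ=0.004, ω=-0.005
apply F[32]=+0.036 → step 33: x=-0.022, v=-0.006, θ=0.004, ω=-0.005
apply F[33]=+0.035 → step 34: x=-0.022, v=-0.005, θ=0.004, ω=-0.006
apply F[34]=+0.033 → step 35: x=-0.022, v=-0.004, θ=0.004, ω=-0.006
apply F[35]=+0.032 → step 36: x=-0.022, v=-0.003, θ=0.004, ω=-0.006
apply F[36]=+0.031 → step 37: x=-0.023, v=-0.003, θ=0.004, ω=-0.006
apply F[37]=+0.029 → step 38: x=-0.023, v=-0.002, θ=0.004, ω=-0.006
apply F[38]=+0.028 → step 39: x=-0.023, v=-0.001, θ=0.003, ω=-0.006
max |θ| = 0.028 ≤ 0.091 over all 40 states.

Answer: never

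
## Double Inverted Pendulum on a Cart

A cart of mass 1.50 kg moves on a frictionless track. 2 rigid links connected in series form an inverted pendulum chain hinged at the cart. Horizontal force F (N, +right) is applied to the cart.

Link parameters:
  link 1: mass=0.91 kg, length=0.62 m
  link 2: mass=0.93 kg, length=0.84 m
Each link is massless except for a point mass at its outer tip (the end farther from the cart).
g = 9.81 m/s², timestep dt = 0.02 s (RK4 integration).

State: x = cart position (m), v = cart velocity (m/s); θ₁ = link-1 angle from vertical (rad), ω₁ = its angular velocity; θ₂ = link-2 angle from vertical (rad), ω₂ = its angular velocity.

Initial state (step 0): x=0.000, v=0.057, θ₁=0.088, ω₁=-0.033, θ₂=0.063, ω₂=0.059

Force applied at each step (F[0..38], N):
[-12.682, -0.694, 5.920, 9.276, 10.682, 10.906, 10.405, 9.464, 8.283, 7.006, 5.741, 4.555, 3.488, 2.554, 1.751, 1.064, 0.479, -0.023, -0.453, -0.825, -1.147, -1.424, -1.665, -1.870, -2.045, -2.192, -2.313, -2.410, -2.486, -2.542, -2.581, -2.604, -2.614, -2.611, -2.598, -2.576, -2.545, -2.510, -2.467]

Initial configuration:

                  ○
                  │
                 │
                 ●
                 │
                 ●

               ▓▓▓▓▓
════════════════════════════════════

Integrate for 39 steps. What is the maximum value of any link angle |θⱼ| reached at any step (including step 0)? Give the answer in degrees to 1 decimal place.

Answer: 6.6°

Derivation:
apply F[0]=-12.682 → step 1: x=-0.001, v=-0.131, θ₁=0.091, ω₁=0.305, θ₂=0.064, ω₂=0.048
apply F[1]=-0.694 → step 2: x=-0.004, v=-0.163, θ₁=0.098, ω₁=0.394, θ₂=0.065, ω₂=0.035
apply F[2]=+5.920 → step 3: x=-0.006, v=-0.108, θ₁=0.105, ω₁=0.351, θ₂=0.065, ω₂=0.017
apply F[3]=+9.276 → step 4: x=-0.008, v=-0.012, θ₁=0.111, ω₁=0.245, θ₂=0.066, ω₂=-0.004
apply F[4]=+10.682 → step 5: x=-0.007, v=0.102, θ₁=0.115, ω₁=0.115, θ₂=0.065, ω₂=-0.027
apply F[5]=+10.906 → step 6: x=-0.003, v=0.218, θ₁=0.116, ω₁=-0.018, θ₂=0.064, ω₂=-0.053
apply F[6]=+10.405 → step 7: x=0.002, v=0.328, θ₁=0.114, ω₁=-0.140, θ₂=0.063, ω₂=-0.078
apply F[7]=+9.464 → step 8: x=0.009, v=0.426, θ₁=0.110, ω₁=-0.244, θ₂=0.061, ω₂=-0.103
apply F[8]=+8.283 → step 9: x=0.019, v=0.509, θ₁=0.105, ω₁=-0.329, θ₂=0.059, ω₂=-0.126
apply F[9]=+7.006 → step 10: x=0.030, v=0.578, θ₁=0.097, ω₁=-0.393, θ₂=0.056, ω₂=-0.147
apply F[10]=+5.741 → step 11: x=0.042, v=0.632, θ₁=0.089, ω₁=-0.438, θ₂=0.053, ω₂=-0.165
apply F[11]=+4.555 → step 12: x=0.055, v=0.672, θ₁=0.080, ω₁=-0.465, θ₂=0.050, ω₂=-0.181
apply F[12]=+3.488 → step 13: x=0.069, v=0.701, θ₁=0.071, ω₁=-0.479, θ₂=0.046, ω₂=-0.194
apply F[13]=+2.554 → step 14: x=0.083, v=0.719, θ₁=0.061, ω₁=-0.480, θ₂=0.042, ω₂=-0.204
apply F[14]=+1.751 → step 15: x=0.097, v=0.729, θ₁=0.051, ω₁=-0.474, θ₂=0.038, ω₂=-0.211
apply F[15]=+1.064 → step 16: x=0.112, v=0.733, θ₁=0.042, ω₁=-0.460, θ₂=0.034, ω₂=-0.216
apply F[16]=+0.479 → step 17: x=0.127, v=0.730, θ₁=0.033, ω₁=-0.442, θ₂=0.029, ω₂=-0.219
apply F[17]=-0.023 → step 18: x=0.141, v=0.723, θ₁=0.025, ω₁=-0.421, θ₂=0.025, ω₂=-0.220
apply F[18]=-0.453 → step 19: x=0.155, v=0.712, θ₁=0.016, ω₁=-0.398, θ₂=0.020, ω₂=-0.219
apply F[19]=-0.825 → step 20: x=0.169, v=0.698, θ₁=0.009, ω₁=-0.373, θ₂=0.016, ω₂=-0.216
apply F[20]=-1.147 → step 21: x=0.183, v=0.682, θ₁=0.001, ω₁=-0.348, θ₂=0.012, ω₂=-0.212
apply F[21]=-1.424 → step 22: x=0.197, v=0.663, θ₁=-0.005, ω₁=-0.323, θ₂=0.008, ω₂=-0.207
apply F[22]=-1.665 → step 23: x=0.210, v=0.643, θ₁=-0.011, ω₁=-0.297, θ₂=0.004, ω₂=-0.200
apply F[23]=-1.870 → step 24: x=0.222, v=0.621, θ₁=-0.017, ω₁=-0.272, θ₂=-0.000, ω₂=-0.193
apply F[24]=-2.045 → step 25: x=0.235, v=0.599, θ₁=-0.022, ω₁=-0.248, θ₂=-0.004, ω₂=-0.184
apply F[25]=-2.192 → step 26: x=0.246, v=0.576, θ₁=-0.027, ω₁=-0.224, θ₂=-0.008, ω₂=-0.176
apply F[26]=-2.313 → step 27: x=0.258, v=0.552, θ₁=-0.031, ω₁=-0.201, θ₂=-0.011, ω₂=-0.166
apply F[27]=-2.410 → step 28: x=0.268, v=0.528, θ₁=-0.035, ω₁=-0.179, θ₂=-0.014, ω₂=-0.157
apply F[28]=-2.486 → step 29: x=0.279, v=0.503, θ₁=-0.038, ω₁=-0.159, θ₂=-0.017, ω₂=-0.147
apply F[29]=-2.542 → step 30: x=0.289, v=0.479, θ₁=-0.041, ω₁=-0.139, θ₂=-0.020, ω₂=-0.137
apply F[30]=-2.581 → step 31: x=0.298, v=0.455, θ₁=-0.044, ω₁=-0.120, θ₂=-0.023, ω₂=-0.127
apply F[31]=-2.604 → step 32: x=0.307, v=0.431, θ₁=-0.046, ω₁=-0.103, θ₂=-0.025, ω₂=-0.117
apply F[32]=-2.614 → step 33: x=0.315, v=0.408, θ₁=-0.048, ω₁=-0.087, θ₂=-0.028, ω₂=-0.107
apply F[33]=-2.611 → step 34: x=0.323, v=0.385, θ₁=-0.050, ω₁=-0.072, θ₂=-0.030, ω₂=-0.098
apply F[34]=-2.598 → step 35: x=0.331, v=0.362, θ₁=-0.051, ω₁=-0.058, θ₂=-0.032, ω₂=-0.088
apply F[35]=-2.576 → step 36: x=0.338, v=0.340, θ₁=-0.052, ω₁=-0.045, θ₂=-0.033, ω₂=-0.079
apply F[36]=-2.545 → step 37: x=0.344, v=0.319, θ₁=-0.053, ω₁=-0.034, θ₂=-0.035, ω₂=-0.070
apply F[37]=-2.510 → step 38: x=0.350, v=0.298, θ₁=-0.053, ω₁=-0.023, θ₂=-0.036, ω₂=-0.062
apply F[38]=-2.467 → step 39: x=0.356, v=0.279, θ₁=-0.054, ω₁=-0.014, θ₂=-0.037, ω₂=-0.054
Max |angle| over trajectory = 0.116 rad = 6.6°.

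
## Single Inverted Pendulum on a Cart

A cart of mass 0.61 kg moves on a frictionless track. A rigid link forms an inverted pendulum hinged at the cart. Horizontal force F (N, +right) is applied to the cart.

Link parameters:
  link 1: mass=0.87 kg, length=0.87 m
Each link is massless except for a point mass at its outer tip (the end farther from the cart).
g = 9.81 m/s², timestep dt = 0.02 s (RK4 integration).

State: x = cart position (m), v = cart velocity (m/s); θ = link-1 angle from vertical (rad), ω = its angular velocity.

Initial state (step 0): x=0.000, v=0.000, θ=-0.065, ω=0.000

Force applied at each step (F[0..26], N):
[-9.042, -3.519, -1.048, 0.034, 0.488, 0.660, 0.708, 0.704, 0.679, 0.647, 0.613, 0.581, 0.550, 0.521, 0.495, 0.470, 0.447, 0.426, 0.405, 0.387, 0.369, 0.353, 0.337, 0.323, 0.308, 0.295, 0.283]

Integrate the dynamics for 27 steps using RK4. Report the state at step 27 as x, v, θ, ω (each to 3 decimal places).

apply F[0]=-9.042 → step 1: x=-0.003, v=-0.277, θ=-0.062, ω=0.303
apply F[1]=-3.519 → step 2: x=-0.009, v=-0.376, θ=-0.055, ω=0.403
apply F[2]=-1.048 → step 3: x=-0.017, v=-0.396, θ=-0.047, ω=0.415
apply F[3]=+0.034 → step 4: x=-0.025, v=-0.383, θ=-0.039, ω=0.391
apply F[4]=+0.488 → step 5: x=-0.032, v=-0.358, θ=-0.031, ω=0.354
apply F[5]=+0.660 → step 6: x=-0.039, v=-0.328, θ=-0.025, ω=0.314
apply F[6]=+0.708 → step 7: x=-0.045, v=-0.299, θ=-0.019, ω=0.275
apply F[7]=+0.704 → step 8: x=-0.051, v=-0.272, θ=-0.014, ω=0.240
apply F[8]=+0.679 → step 9: x=-0.056, v=-0.246, θ=-0.009, ω=0.208
apply F[9]=+0.647 → step 10: x=-0.061, v=-0.223, θ=-0.005, ω=0.180
apply F[10]=+0.613 → step 11: x=-0.065, v=-0.202, θ=-0.002, ω=0.155
apply F[11]=+0.581 → step 12: x=-0.069, v=-0.183, θ=0.001, ω=0.133
apply F[12]=+0.550 → step 13: x=-0.072, v=-0.165, θ=0.004, ω=0.114
apply F[13]=+0.521 → step 14: x=-0.076, v=-0.150, θ=0.006, ω=0.096
apply F[14]=+0.495 → step 15: x=-0.078, v=-0.135, θ=0.007, ω=0.081
apply F[15]=+0.470 → step 16: x=-0.081, v=-0.122, θ=0.009, ω=0.068
apply F[16]=+0.447 → step 17: x=-0.083, v=-0.110, θ=0.010, ω=0.056
apply F[17]=+0.426 → step 18: x=-0.085, v=-0.099, θ=0.011, ω=0.046
apply F[18]=+0.405 → step 19: x=-0.087, v=-0.089, θ=0.012, ω=0.037
apply F[19]=+0.387 → step 20: x=-0.089, v=-0.080, θ=0.013, ω=0.029
apply F[20]=+0.369 → step 21: x=-0.091, v=-0.071, θ=0.013, ω=0.023
apply F[21]=+0.353 → step 22: x=-0.092, v=-0.064, θ=0.014, ω=0.017
apply F[22]=+0.337 → step 23: x=-0.093, v=-0.056, θ=0.014, ω=0.011
apply F[23]=+0.323 → step 24: x=-0.094, v=-0.050, θ=0.014, ω=0.007
apply F[24]=+0.308 → step 25: x=-0.095, v=-0.043, θ=0.014, ω=0.003
apply F[25]=+0.295 → step 26: x=-0.096, v=-0.038, θ=0.014, ω=-0.000
apply F[26]=+0.283 → step 27: x=-0.097, v=-0.032, θ=0.014, ω=-0.003

Answer: x=-0.097, v=-0.032, θ=0.014, ω=-0.003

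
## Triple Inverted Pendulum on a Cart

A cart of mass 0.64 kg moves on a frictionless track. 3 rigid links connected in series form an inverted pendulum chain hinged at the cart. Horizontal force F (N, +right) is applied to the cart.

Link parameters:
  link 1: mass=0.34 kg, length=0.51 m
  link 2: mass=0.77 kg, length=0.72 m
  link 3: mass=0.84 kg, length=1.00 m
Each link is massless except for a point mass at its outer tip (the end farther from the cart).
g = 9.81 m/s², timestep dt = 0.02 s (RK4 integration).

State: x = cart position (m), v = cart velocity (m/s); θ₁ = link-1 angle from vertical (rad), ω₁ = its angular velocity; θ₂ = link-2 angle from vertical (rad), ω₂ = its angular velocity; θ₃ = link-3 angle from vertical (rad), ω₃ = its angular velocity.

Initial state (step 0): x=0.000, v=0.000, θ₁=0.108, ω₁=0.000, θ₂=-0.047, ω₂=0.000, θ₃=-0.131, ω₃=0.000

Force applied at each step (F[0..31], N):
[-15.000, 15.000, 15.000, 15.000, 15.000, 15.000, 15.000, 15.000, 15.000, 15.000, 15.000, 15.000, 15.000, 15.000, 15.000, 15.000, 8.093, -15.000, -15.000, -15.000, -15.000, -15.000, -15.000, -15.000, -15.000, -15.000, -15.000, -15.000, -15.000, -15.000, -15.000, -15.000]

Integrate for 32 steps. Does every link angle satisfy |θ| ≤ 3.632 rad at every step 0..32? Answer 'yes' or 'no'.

apply F[0]=-15.000 → step 1: x=-0.005, v=-0.509, θ₁=0.120, ω₁=1.206, θ₂=-0.048, ω₂=-0.135, θ₃=-0.131, ω₃=-0.020
apply F[1]=+15.000 → step 2: x=-0.011, v=-0.120, θ₁=0.140, ω₁=0.832, θ₂=-0.054, ω₂=-0.400, θ₃=-0.132, ω₃=-0.054
apply F[2]=+15.000 → step 3: x=-0.010, v=0.259, θ₁=0.154, ω₁=0.525, θ₂=-0.065, ω₂=-0.705, θ₃=-0.133, ω₃=-0.084
apply F[3]=+15.000 → step 4: x=-0.001, v=0.634, θ₁=0.162, ω₁=0.254, θ₂=-0.082, ω₂=-1.041, θ₃=-0.135, ω₃=-0.108
apply F[4]=+15.000 → step 5: x=0.015, v=1.013, θ₁=0.164, ω₁=-0.011, θ₂=-0.106, ω₂=-1.398, θ₃=-0.138, ω₃=-0.123
apply F[5]=+15.000 → step 6: x=0.040, v=1.400, θ₁=0.161, ω₁=-0.300, θ₂=-0.138, ω₂=-1.763, θ₃=-0.140, ω₃=-0.129
apply F[6]=+15.000 → step 7: x=0.072, v=1.799, θ₁=0.152, ω₁=-0.645, θ₂=-0.177, ω₂=-2.123, θ₃=-0.143, ω₃=-0.125
apply F[7]=+15.000 → step 8: x=0.112, v=2.215, θ₁=0.135, ω₁=-1.080, θ₂=-0.223, ω₂=-2.457, θ₃=-0.145, ω₃=-0.114
apply F[8]=+15.000 → step 9: x=0.160, v=2.649, θ₁=0.108, ω₁=-1.640, θ₂=-0.275, ω₂=-2.740, θ₃=-0.147, ω₃=-0.099
apply F[9]=+15.000 → step 10: x=0.218, v=3.100, θ₁=0.068, ω₁=-2.356, θ₂=-0.332, ω₂=-2.937, θ₃=-0.149, ω₃=-0.087
apply F[10]=+15.000 → step 11: x=0.284, v=3.565, θ₁=0.012, ω₁=-3.260, θ₂=-0.391, ω₂=-3.004, θ₃=-0.151, ω₃=-0.089
apply F[11]=+15.000 → step 12: x=0.360, v=4.030, θ₁=-0.064, ω₁=-4.366, θ₂=-0.451, ω₂=-2.883, θ₃=-0.153, ω₃=-0.118
apply F[12]=+15.000 → step 13: x=0.445, v=4.459, θ₁=-0.164, ω₁=-5.644, θ₂=-0.505, ω₂=-2.508, θ₃=-0.156, ω₃=-0.199
apply F[13]=+15.000 → step 14: x=0.538, v=4.773, θ₁=-0.290, ω₁=-6.932, θ₂=-0.549, ω₂=-1.873, θ₃=-0.161, ω₃=-0.366
apply F[14]=+15.000 → step 15: x=0.635, v=4.875, θ₁=-0.439, ω₁=-7.861, θ₂=-0.579, ω₂=-1.161, θ₃=-0.171, ω₃=-0.632
apply F[15]=+15.000 → step 16: x=0.731, v=4.766, θ₁=-0.599, ω₁=-8.112, θ₂=-0.598, ω₂=-0.734, θ₃=-0.187, ω₃=-0.944
apply F[16]=+8.093 → step 17: x=0.824, v=4.484, θ₁=-0.758, ω₁=-7.740, θ₂=-0.612, ω₂=-0.736, θ₃=-0.208, ω₃=-1.172
apply F[17]=-15.000 → step 18: x=0.908, v=3.935, θ₁=-0.907, ω₁=-7.230, θ₂=-0.627, ω₂=-0.765, θ₃=-0.232, ω₃=-1.203
apply F[18]=-15.000 → step 19: x=0.982, v=3.444, θ₁=-1.049, ω₁=-6.977, θ₂=-0.642, ω₂=-0.772, θ₃=-0.256, ω₃=-1.212
apply F[19]=-15.000 → step 20: x=1.046, v=2.976, θ₁=-1.188, ω₁=-6.906, θ₂=-0.658, ω₂=-0.761, θ₃=-0.280, ω₃=-1.215
apply F[20]=-15.000 → step 21: x=1.101, v=2.508, θ₁=-1.326, ω₁=-6.970, θ₂=-0.673, ω₂=-0.751, θ₃=-0.305, ω₃=-1.218
apply F[21]=-15.000 → step 22: x=1.146, v=2.027, θ₁=-1.467, ω₁=-7.143, θ₂=-0.688, ω₂=-0.761, θ₃=-0.329, ω₃=-1.223
apply F[22]=-15.000 → step 23: x=1.182, v=1.523, θ₁=-1.613, ω₁=-7.418, θ₂=-0.703, ω₂=-0.817, θ₃=-0.354, ω₃=-1.231
apply F[23]=-15.000 → step 24: x=1.207, v=0.989, θ₁=-1.765, ω₁=-7.798, θ₂=-0.721, ω₂=-0.946, θ₃=-0.378, ω₃=-1.243
apply F[24]=-15.000 → step 25: x=1.221, v=0.416, θ₁=-1.925, ω₁=-8.300, θ₂=-0.742, ω₂=-1.183, θ₃=-0.403, ω₃=-1.257
apply F[25]=-15.000 → step 26: x=1.223, v=-0.204, θ₁=-2.098, ω₁=-8.956, θ₂=-0.769, ω₂=-1.581, θ₃=-0.429, ω₃=-1.273
apply F[26]=-15.000 → step 27: x=1.212, v=-0.879, θ₁=-2.285, ω₁=-9.811, θ₂=-0.807, ω₂=-2.218, θ₃=-0.454, ω₃=-1.291
apply F[27]=-15.000 → step 28: x=1.188, v=-1.613, θ₁=-2.492, ω₁=-10.918, θ₂=-0.860, ω₂=-3.218, θ₃=-0.480, ω₃=-1.307
apply F[28]=-15.000 → step 29: x=1.148, v=-2.385, θ₁=-2.723, ω₁=-12.286, θ₂=-0.939, ω₂=-4.762, θ₃=-0.507, ω₃=-1.319
apply F[29]=-15.000 → step 30: x=1.093, v=-3.105, θ₁=-2.984, ω₁=-13.709, θ₂=-1.056, ω₂=-7.013, θ₃=-0.533, ω₃=-1.322
apply F[30]=-15.000 → step 31: x=1.025, v=-3.591, θ₁=-3.267, ω₁=-14.467, θ₂=-1.223, ω₂=-9.753, θ₃=-0.560, ω₃=-1.351
apply F[31]=-15.000 → step 32: x=0.951, v=-3.783, θ₁=-3.552, ω₁=-13.725, θ₂=-1.443, ω₂=-12.075, θ₃=-0.588, ω₃=-1.532
Max |angle| over trajectory = 3.552 rad; bound = 3.632 → within bound.

Answer: yes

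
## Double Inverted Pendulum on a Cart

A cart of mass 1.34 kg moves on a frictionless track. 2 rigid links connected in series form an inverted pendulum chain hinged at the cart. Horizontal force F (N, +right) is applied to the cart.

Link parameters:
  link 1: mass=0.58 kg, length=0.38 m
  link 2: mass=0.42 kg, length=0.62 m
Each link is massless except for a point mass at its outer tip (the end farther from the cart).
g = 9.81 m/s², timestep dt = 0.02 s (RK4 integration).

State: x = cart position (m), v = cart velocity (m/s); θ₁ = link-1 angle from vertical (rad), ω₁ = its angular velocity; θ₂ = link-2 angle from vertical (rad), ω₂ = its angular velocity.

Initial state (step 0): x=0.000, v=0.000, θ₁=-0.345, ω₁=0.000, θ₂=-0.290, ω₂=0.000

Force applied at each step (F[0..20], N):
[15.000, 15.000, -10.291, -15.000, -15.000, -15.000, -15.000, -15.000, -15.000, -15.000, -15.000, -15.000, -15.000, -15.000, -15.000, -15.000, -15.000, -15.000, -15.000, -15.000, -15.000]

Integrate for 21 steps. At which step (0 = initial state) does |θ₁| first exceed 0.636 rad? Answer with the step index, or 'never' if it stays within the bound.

Answer: 11

Derivation:
apply F[0]=+15.000 → step 1: x=0.002, v=0.249, θ₁=-0.353, ω₁=-0.802, θ₂=-0.290, ω₂=0.016
apply F[1]=+15.000 → step 2: x=0.010, v=0.495, θ₁=-0.377, ω₁=-1.603, θ₂=-0.289, ω₂=0.033
apply F[2]=-10.291 → step 3: x=0.019, v=0.398, θ₁=-0.409, ω₁=-1.603, θ₂=-0.288, ω₂=0.090
apply F[3]=-15.000 → step 4: x=0.025, v=0.242, θ₁=-0.440, ω₁=-1.500, θ₂=-0.286, ω₂=0.175
apply F[4]=-15.000 → step 5: x=0.029, v=0.091, θ₁=-0.469, ω₁=-1.440, θ₂=-0.281, ω₂=0.280
apply F[5]=-15.000 → step 6: x=0.029, v=-0.057, θ₁=-0.498, ω₁=-1.419, θ₂=-0.274, ω₂=0.404
apply F[6]=-15.000 → step 7: x=0.026, v=-0.202, θ₁=-0.526, ω₁=-1.435, θ₂=-0.265, ω₂=0.549
apply F[7]=-15.000 → step 8: x=0.021, v=-0.344, θ₁=-0.556, ω₁=-1.486, θ₂=-0.252, ω₂=0.712
apply F[8]=-15.000 → step 9: x=0.013, v=-0.485, θ₁=-0.586, ω₁=-1.568, θ₂=-0.236, ω₂=0.895
apply F[9]=-15.000 → step 10: x=0.001, v=-0.626, θ₁=-0.618, ω₁=-1.679, θ₂=-0.216, ω₂=1.096
apply F[10]=-15.000 → step 11: x=-0.013, v=-0.767, θ₁=-0.653, ω₁=-1.814, θ₂=-0.192, ω₂=1.314
apply F[11]=-15.000 → step 12: x=-0.029, v=-0.909, θ₁=-0.691, ω₁=-1.971, θ₂=-0.164, ω₂=1.547
apply F[12]=-15.000 → step 13: x=-0.049, v=-1.053, θ₁=-0.732, ω₁=-2.142, θ₂=-0.130, ω₂=1.791
apply F[13]=-15.000 → step 14: x=-0.071, v=-1.199, θ₁=-0.777, ω₁=-2.321, θ₂=-0.092, ω₂=2.042
apply F[14]=-15.000 → step 15: x=-0.097, v=-1.349, θ₁=-0.825, ω₁=-2.504, θ₂=-0.049, ω₂=2.297
apply F[15]=-15.000 → step 16: x=-0.125, v=-1.503, θ₁=-0.877, ω₁=-2.684, θ₂=-0.000, ω₂=2.552
apply F[16]=-15.000 → step 17: x=-0.157, v=-1.661, θ₁=-0.932, ω₁=-2.856, θ₂=0.054, ω₂=2.802
apply F[17]=-15.000 → step 18: x=-0.192, v=-1.823, θ₁=-0.991, ω₁=-3.019, θ₂=0.112, ω₂=3.047
apply F[18]=-15.000 → step 19: x=-0.230, v=-1.988, θ₁=-1.053, ω₁=-3.171, θ₂=0.175, ω₂=3.284
apply F[19]=-15.000 → step 20: x=-0.271, v=-2.155, θ₁=-1.118, ω₁=-3.313, θ₂=0.243, ω₂=3.513
apply F[20]=-15.000 → step 21: x=-0.316, v=-2.324, θ₁=-1.186, ω₁=-3.447, θ₂=0.316, ω₂=3.735
|θ₁| = 0.653 > 0.636 first at step 11.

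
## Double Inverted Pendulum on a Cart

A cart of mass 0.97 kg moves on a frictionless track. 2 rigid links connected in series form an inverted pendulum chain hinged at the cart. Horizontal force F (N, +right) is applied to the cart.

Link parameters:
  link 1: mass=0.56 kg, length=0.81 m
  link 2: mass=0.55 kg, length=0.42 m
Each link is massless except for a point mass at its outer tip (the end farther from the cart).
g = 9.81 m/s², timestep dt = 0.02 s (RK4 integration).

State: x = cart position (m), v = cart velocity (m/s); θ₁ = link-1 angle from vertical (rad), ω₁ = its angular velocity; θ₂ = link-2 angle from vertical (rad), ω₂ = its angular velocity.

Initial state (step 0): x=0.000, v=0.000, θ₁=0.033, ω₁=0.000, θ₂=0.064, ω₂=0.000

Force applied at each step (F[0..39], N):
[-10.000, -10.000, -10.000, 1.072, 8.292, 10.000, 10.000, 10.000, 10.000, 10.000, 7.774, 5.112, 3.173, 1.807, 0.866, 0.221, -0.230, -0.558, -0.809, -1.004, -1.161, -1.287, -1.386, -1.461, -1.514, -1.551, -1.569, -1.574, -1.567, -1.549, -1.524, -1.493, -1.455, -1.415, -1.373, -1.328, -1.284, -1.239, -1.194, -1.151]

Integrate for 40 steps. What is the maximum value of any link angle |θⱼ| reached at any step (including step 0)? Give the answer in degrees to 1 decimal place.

apply F[0]=-10.000 → step 1: x=-0.002, v=-0.213, θ₁=0.036, ω₁=0.265, θ₂=0.064, ω₂=0.027
apply F[1]=-10.000 → step 2: x=-0.009, v=-0.428, θ₁=0.044, ω₁=0.533, θ₂=0.065, ω₂=0.049
apply F[2]=-10.000 → step 3: x=-0.019, v=-0.644, θ₁=0.057, ω₁=0.808, θ₂=0.066, ω₂=0.062
apply F[3]=+1.072 → step 4: x=-0.032, v=-0.636, θ₁=0.073, ω₁=0.814, θ₂=0.067, ω₂=0.064
apply F[4]=+8.292 → step 5: x=-0.043, v=-0.483, θ₁=0.088, ω₁=0.649, θ₂=0.069, ω₂=0.052
apply F[5]=+10.000 → step 6: x=-0.051, v=-0.299, θ₁=0.099, ω₁=0.451, θ₂=0.069, ω₂=0.028
apply F[6]=+10.000 → step 7: x=-0.055, v=-0.118, θ₁=0.106, ω₁=0.262, θ₂=0.070, ω₂=-0.005
apply F[7]=+10.000 → step 8: x=-0.056, v=0.062, θ₁=0.109, ω₁=0.077, θ₂=0.069, ω₂=-0.044
apply F[8]=+10.000 → step 9: x=-0.053, v=0.241, θ₁=0.109, ω₁=-0.106, θ₂=0.068, ω₂=-0.085
apply F[9]=+10.000 → step 10: x=-0.046, v=0.421, θ₁=0.105, ω₁=-0.291, θ₂=0.066, ω₂=-0.126
apply F[10]=+7.774 → step 11: x=-0.036, v=0.558, θ₁=0.098, ω₁=-0.424, θ₂=0.063, ω₂=-0.162
apply F[11]=+5.112 → step 12: x=-0.024, v=0.642, θ₁=0.089, ω₁=-0.497, θ₂=0.059, ω₂=-0.193
apply F[12]=+3.173 → step 13: x=-0.011, v=0.688, θ₁=0.078, ω₁=-0.528, θ₂=0.055, ω₂=-0.217
apply F[13]=+1.807 → step 14: x=0.003, v=0.710, θ₁=0.068, ω₁=-0.532, θ₂=0.051, ω₂=-0.235
apply F[14]=+0.866 → step 15: x=0.017, v=0.714, θ₁=0.057, ω₁=-0.519, θ₂=0.046, ω₂=-0.248
apply F[15]=+0.221 → step 16: x=0.031, v=0.707, θ₁=0.047, ω₁=-0.495, θ₂=0.041, ω₂=-0.256
apply F[16]=-0.230 → step 17: x=0.045, v=0.693, θ₁=0.038, ω₁=-0.467, θ₂=0.036, ω₂=-0.260
apply F[17]=-0.558 → step 18: x=0.059, v=0.674, θ₁=0.029, ω₁=-0.436, θ₂=0.030, ω₂=-0.260
apply F[18]=-0.809 → step 19: x=0.072, v=0.652, θ₁=0.020, ω₁=-0.403, θ₂=0.025, ω₂=-0.257
apply F[19]=-1.004 → step 20: x=0.085, v=0.628, θ₁=0.012, ω₁=-0.371, θ₂=0.020, ω₂=-0.251
apply F[20]=-1.161 → step 21: x=0.097, v=0.602, θ₁=0.005, ω₁=-0.339, θ₂=0.015, ω₂=-0.243
apply F[21]=-1.287 → step 22: x=0.109, v=0.575, θ₁=-0.001, ω₁=-0.308, θ₂=0.011, ω₂=-0.233
apply F[22]=-1.386 → step 23: x=0.120, v=0.547, θ₁=-0.007, ω₁=-0.277, θ₂=0.006, ω₂=-0.221
apply F[23]=-1.461 → step 24: x=0.131, v=0.519, θ₁=-0.012, ω₁=-0.248, θ₂=0.002, ω₂=-0.209
apply F[24]=-1.514 → step 25: x=0.141, v=0.491, θ₁=-0.017, ω₁=-0.221, θ₂=-0.002, ω₂=-0.196
apply F[25]=-1.551 → step 26: x=0.151, v=0.463, θ₁=-0.021, ω₁=-0.194, θ₂=-0.006, ω₂=-0.183
apply F[26]=-1.569 → step 27: x=0.160, v=0.436, θ₁=-0.025, ω₁=-0.170, θ₂=-0.010, ω₂=-0.169
apply F[27]=-1.574 → step 28: x=0.168, v=0.410, θ₁=-0.028, ω₁=-0.147, θ₂=-0.013, ω₂=-0.155
apply F[28]=-1.567 → step 29: x=0.176, v=0.384, θ₁=-0.031, ω₁=-0.126, θ₂=-0.016, ω₂=-0.141
apply F[29]=-1.549 → step 30: x=0.183, v=0.359, θ₁=-0.033, ω₁=-0.106, θ₂=-0.019, ω₂=-0.128
apply F[30]=-1.524 → step 31: x=0.190, v=0.335, θ₁=-0.035, ω₁=-0.088, θ₂=-0.021, ω₂=-0.115
apply F[31]=-1.493 → step 32: x=0.197, v=0.313, θ₁=-0.036, ω₁=-0.072, θ₂=-0.023, ω₂=-0.102
apply F[32]=-1.455 → step 33: x=0.203, v=0.291, θ₁=-0.038, ω₁=-0.058, θ₂=-0.025, ω₂=-0.090
apply F[33]=-1.415 → step 34: x=0.209, v=0.270, θ₁=-0.039, ω₁=-0.044, θ₂=-0.027, ω₂=-0.079
apply F[34]=-1.373 → step 35: x=0.214, v=0.251, θ₁=-0.039, ω₁=-0.033, θ₂=-0.028, ω₂=-0.068
apply F[35]=-1.328 → step 36: x=0.219, v=0.232, θ₁=-0.040, ω₁=-0.022, θ₂=-0.030, ω₂=-0.058
apply F[36]=-1.284 → step 37: x=0.223, v=0.215, θ₁=-0.040, ω₁=-0.013, θ₂=-0.031, ω₂=-0.049
apply F[37]=-1.239 → step 38: x=0.227, v=0.199, θ₁=-0.041, ω₁=-0.004, θ₂=-0.031, ω₂=-0.040
apply F[38]=-1.194 → step 39: x=0.231, v=0.183, θ₁=-0.041, ω₁=0.003, θ₂=-0.032, ω₂=-0.032
apply F[39]=-1.151 → step 40: x=0.235, v=0.168, θ₁=-0.040, ω₁=0.009, θ₂=-0.033, ω₂=-0.024
Max |angle| over trajectory = 0.109 rad = 6.3°.

Answer: 6.3°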